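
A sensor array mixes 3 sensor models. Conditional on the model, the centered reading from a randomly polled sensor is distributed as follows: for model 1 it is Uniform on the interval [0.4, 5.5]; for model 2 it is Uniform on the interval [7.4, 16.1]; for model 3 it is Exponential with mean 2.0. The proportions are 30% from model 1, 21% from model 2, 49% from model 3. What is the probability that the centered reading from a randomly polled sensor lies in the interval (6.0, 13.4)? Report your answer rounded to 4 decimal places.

Conditional on each model, P(6.0 < X < 13.4): 1: 0; 2: 0.689655; 3: 0.0485562.
By total probability, P(6.0 < X < 13.4) = 0.3·0 + 0.21·0.689655 + 0.49·0.0485562 = 0.16862.

0.1686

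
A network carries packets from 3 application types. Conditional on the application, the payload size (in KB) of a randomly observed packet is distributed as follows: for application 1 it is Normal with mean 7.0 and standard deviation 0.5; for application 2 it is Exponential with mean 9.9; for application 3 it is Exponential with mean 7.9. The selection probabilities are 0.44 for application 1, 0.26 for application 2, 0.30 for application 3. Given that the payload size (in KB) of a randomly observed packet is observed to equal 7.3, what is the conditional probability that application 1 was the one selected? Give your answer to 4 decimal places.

0.9139

Likelihoods f(7.3 | ·): 1: 0.666449; 2: 0.0483201; 3: 0.0502415.
Posterior ∝ prior × likelihood. Numerator for 1: 0.44·0.666449 = 0.293238.
Normalizing constant: 0.44·0.666449 + 0.26·0.0483201 + 0.3·0.0502415 = 0.320873.
P(1 | observation) = 0.293238 / 0.320873 = 0.913874.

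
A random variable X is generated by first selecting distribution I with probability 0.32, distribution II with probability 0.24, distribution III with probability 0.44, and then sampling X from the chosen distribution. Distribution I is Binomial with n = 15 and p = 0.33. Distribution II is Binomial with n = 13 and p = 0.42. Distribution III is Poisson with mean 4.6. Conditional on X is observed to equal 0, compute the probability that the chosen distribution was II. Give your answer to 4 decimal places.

Likelihoods P(X=0 | ·): I: 0.00246106; II: 0.000840551; III: 0.0100518.
Posterior ∝ prior × likelihood. Numerator for II: 0.24·0.000840551 = 0.000201732.
Normalizing constant: 0.32·0.00246106 + 0.24·0.000840551 + 0.44·0.0100518 = 0.00541208.
P(II | observation) = 0.000201732 / 0.00541208 = 0.0372744.

0.0373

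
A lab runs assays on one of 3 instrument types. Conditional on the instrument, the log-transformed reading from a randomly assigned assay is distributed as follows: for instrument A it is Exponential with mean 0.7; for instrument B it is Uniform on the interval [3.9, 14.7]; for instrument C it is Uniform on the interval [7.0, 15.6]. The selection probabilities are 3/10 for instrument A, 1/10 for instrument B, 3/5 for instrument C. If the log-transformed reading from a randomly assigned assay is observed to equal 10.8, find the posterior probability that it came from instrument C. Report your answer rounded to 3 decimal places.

Likelihoods f(10.8 | ·): A: 2.84681e-07; B: 0.0925926; C: 0.116279.
Posterior ∝ prior × likelihood. Numerator for C: 0.6·0.116279 = 0.0697674.
Normalizing constant: 0.3·2.84681e-07 + 0.1·0.0925926 + 0.6·0.116279 = 0.0790268.
P(C | observation) = 0.0697674 / 0.0790268 = 0.882833.

0.883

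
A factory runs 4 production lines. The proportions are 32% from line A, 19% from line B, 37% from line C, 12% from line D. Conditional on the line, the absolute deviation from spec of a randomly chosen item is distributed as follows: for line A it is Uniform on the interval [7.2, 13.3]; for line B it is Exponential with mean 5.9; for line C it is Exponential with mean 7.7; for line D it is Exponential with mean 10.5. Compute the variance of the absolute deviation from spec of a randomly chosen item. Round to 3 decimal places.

Per component, A: μ=10.25, E[X²]=108.163; B: μ=5.9, E[X²]=69.62; C: μ=7.7, E[X²]=118.58; D: μ=10.5, E[X²]=220.5.
E[X] = 0.32·10.25 + 0.19·5.9 + 0.37·7.7 + 0.12·10.5 = 8.51.
E[X²] = 0.32·108.163 + 0.19·69.62 + 0.37·118.58 + 0.12·220.5 = 118.175.
Var(X) = E[X²] − (E[X])² = 118.175 − 72.4201 = 45.7546.

45.755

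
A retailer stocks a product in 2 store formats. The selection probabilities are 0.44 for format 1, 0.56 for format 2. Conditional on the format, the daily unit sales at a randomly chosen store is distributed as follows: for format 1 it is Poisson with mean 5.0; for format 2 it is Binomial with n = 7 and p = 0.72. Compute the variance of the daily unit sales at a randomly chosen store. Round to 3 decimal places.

Per component, 1: μ=5, E[X²]=30; 2: μ=5.04, E[X²]=26.8128.
E[X] = 0.44·5 + 0.56·5.04 = 5.0224.
E[X²] = 0.44·30 + 0.56·26.8128 = 28.2152.
Var(X) = E[X²] − (E[X])² = 28.2152 − 25.2245 = 2.99067.

2.991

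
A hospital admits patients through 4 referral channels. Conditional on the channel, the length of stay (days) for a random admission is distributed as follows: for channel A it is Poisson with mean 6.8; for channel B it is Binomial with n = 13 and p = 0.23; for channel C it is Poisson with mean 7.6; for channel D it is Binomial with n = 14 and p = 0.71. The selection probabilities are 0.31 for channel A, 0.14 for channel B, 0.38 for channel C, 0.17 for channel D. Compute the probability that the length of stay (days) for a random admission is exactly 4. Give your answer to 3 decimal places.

Conditional on each channel, P(X = 4): A: 0.0992252; B: 0.190386; C: 0.0695673; D: 0.00107016.
By total probability, P(X = 4) = 0.31·0.0992252 + 0.14·0.190386 + 0.38·0.0695673 + 0.17·0.00107016 = 0.0840313.

0.084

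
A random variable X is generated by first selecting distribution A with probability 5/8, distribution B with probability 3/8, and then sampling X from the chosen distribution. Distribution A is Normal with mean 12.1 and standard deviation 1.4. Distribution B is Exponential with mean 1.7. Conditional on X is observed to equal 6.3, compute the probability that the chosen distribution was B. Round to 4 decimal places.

Likelihoods f(6.3 | ·): A: 5.34351e-05; B: 0.014458.
Posterior ∝ prior × likelihood. Numerator for B: 0.375·0.014458 = 0.00542173.
Normalizing constant: 0.625·5.34351e-05 + 0.375·0.014458 = 0.00545513.
P(B | observation) = 0.00542173 / 0.00545513 = 0.993878.

0.9939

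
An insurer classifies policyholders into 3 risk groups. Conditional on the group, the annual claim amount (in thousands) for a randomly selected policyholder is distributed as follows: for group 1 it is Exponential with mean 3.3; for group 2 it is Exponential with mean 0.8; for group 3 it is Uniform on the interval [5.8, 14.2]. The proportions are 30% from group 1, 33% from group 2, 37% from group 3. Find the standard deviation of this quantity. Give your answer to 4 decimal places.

Per component, 1: μ=3.3, E[X²]=21.78; 2: μ=0.8, E[X²]=1.28; 3: μ=10, E[X²]=105.88.
E[X] = 0.3·3.3 + 0.33·0.8 + 0.37·10 = 4.954.
E[X²] = 0.3·21.78 + 0.33·1.28 + 0.37·105.88 = 46.132.
Var(X) = E[X²] − (E[X])² = 46.132 − 24.5421 = 21.5899.
SD(X) = √21.5899 = 4.64649.

4.6465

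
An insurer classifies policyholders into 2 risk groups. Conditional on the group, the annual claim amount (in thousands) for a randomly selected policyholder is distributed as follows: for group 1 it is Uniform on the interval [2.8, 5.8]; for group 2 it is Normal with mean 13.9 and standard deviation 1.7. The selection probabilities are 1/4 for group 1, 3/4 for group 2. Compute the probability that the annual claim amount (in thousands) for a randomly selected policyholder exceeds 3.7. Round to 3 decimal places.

Conditional on each group, P(X > 3.7): 1: 0.7; 2: 1.
By total probability, P(X > 3.7) = 0.25·0.7 + 0.75·1 = 0.925.

0.925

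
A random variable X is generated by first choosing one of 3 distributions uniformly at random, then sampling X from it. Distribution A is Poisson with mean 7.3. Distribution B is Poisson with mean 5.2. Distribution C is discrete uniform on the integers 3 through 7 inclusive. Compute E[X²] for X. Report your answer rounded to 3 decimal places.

39.943

For each component E[X²] = Var + (mean)², giving A: 60.59; B: 32.24; C: 27.
Overall E[X²] = 0.333333·60.59 + 0.333333·32.24 + 0.333333·27 = 39.9433.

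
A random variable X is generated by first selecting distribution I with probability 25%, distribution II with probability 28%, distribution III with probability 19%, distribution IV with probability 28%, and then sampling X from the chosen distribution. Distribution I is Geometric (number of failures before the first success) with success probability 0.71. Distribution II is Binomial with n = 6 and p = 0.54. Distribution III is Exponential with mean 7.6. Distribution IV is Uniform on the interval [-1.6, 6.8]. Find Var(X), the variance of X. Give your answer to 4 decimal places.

18.9094

Per component, I: μ=0.408451, E[X²]=0.742115; II: μ=3.24, E[X²]=11.988; III: μ=7.6, E[X²]=115.52; IV: μ=2.6, E[X²]=12.64.
E[X] = 0.25·0.408451 + 0.28·3.24 + 0.19·7.6 + 0.28·2.6 = 3.18131.
E[X²] = 0.25·0.742115 + 0.28·11.988 + 0.19·115.52 + 0.28·12.64 = 29.0302.
Var(X) = E[X²] − (E[X])² = 29.0302 − 10.1208 = 18.9094.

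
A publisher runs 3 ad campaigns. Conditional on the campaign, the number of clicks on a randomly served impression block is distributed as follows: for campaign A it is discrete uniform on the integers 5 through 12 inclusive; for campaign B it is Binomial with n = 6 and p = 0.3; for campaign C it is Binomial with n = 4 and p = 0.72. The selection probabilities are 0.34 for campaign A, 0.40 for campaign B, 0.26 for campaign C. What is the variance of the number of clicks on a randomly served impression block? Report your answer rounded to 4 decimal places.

Per component, A: μ=8.5, E[X²]=77.5; B: μ=1.8, E[X²]=4.5; C: μ=2.88, E[X²]=9.1008.
E[X] = 0.34·8.5 + 0.4·1.8 + 0.26·2.88 = 4.3588.
E[X²] = 0.34·77.5 + 0.4·4.5 + 0.26·9.1008 = 30.5162.
Var(X) = E[X²] − (E[X])² = 30.5162 − 18.9991 = 11.5171.

11.5171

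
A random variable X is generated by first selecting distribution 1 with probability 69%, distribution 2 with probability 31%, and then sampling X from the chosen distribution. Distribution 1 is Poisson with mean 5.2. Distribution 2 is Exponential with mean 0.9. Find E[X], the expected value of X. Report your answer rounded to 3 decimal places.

Component means — 1: 5.2; 2: 0.9.
E[X] = 0.69·5.2 + 0.31·0.9 = 3.867.

3.867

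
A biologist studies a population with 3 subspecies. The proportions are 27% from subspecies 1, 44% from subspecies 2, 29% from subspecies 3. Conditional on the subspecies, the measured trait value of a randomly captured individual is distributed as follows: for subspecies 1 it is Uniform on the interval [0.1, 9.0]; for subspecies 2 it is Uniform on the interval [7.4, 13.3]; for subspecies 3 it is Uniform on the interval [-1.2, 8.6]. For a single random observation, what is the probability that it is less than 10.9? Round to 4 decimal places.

0.8210

Conditional on each subspecies, P(X < 10.9): 1: 1; 2: 0.59322; 3: 1.
By total probability, P(X < 10.9) = 0.27·1 + 0.44·0.59322 + 0.29·1 = 0.821017.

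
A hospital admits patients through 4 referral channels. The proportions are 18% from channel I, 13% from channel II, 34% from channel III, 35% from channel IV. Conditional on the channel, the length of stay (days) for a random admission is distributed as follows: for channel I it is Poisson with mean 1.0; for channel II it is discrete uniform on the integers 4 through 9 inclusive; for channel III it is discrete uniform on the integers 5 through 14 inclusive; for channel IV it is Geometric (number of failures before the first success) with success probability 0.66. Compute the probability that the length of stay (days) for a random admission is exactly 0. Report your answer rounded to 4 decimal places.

0.2972

Conditional on each channel, P(X = 0): I: 0.367879; II: 0; III: 0; IV: 0.66.
By total probability, P(X = 0) = 0.18·0.367879 + 0.13·0 + 0.34·0 + 0.35·0.66 = 0.297218.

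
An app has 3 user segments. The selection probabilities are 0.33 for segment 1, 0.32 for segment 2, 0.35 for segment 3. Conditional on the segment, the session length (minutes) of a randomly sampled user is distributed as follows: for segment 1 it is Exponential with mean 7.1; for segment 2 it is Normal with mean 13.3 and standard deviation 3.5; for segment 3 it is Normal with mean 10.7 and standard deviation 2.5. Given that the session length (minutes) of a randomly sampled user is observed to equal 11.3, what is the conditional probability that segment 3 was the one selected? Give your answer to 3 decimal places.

0.573

Likelihoods f(11.3 | ·): 1: 0.0286775; 2: 0.0968137; 3: 0.155047.
Posterior ∝ prior × likelihood. Numerator for 3: 0.35·0.155047 = 0.0542663.
Normalizing constant: 0.33·0.0286775 + 0.32·0.0968137 + 0.35·0.155047 = 0.0947103.
P(3 | observation) = 0.0542663 / 0.0947103 = 0.572972.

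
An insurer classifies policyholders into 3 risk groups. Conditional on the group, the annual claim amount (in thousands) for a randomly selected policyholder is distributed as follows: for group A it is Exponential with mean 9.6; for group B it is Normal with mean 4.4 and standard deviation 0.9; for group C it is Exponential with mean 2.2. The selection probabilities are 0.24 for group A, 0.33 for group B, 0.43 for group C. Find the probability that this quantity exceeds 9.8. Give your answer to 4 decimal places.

Conditional on each group, P(X > 9.8): A: 0.360295; B: 9.86588e-10; C: 0.0116256.
By total probability, P(X > 9.8) = 0.24·0.360295 + 0.33·9.86588e-10 + 0.43·0.0116256 = 0.0914697.

0.0915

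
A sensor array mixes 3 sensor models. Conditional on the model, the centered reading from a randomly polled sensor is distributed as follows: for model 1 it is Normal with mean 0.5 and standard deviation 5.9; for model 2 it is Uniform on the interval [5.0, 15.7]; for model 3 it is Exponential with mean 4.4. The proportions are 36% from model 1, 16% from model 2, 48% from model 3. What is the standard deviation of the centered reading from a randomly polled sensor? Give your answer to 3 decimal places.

5.855

Per component, 1: μ=0.5, E[X²]=35.06; 2: μ=10.35, E[X²]=116.663; 3: μ=4.4, E[X²]=38.72.
E[X] = 0.36·0.5 + 0.16·10.35 + 0.48·4.4 = 3.948.
E[X²] = 0.36·35.06 + 0.16·116.663 + 0.48·38.72 = 49.8733.
Var(X) = E[X²] − (E[X])² = 49.8733 − 15.5867 = 34.2866.
SD(X) = √34.2866 = 5.85548.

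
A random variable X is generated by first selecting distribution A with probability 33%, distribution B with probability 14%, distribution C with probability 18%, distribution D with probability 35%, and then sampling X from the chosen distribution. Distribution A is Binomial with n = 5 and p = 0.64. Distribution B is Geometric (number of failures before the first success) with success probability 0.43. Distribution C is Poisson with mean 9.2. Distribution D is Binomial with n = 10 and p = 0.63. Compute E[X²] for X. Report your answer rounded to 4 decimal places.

36.0355

For each component E[X²] = Var + (mean)², giving A: 11.392; B: 4.83991; C: 93.84; D: 42.021.
Overall E[X²] = 0.33·11.392 + 0.14·4.83991 + 0.18·93.84 + 0.35·42.021 = 36.0355.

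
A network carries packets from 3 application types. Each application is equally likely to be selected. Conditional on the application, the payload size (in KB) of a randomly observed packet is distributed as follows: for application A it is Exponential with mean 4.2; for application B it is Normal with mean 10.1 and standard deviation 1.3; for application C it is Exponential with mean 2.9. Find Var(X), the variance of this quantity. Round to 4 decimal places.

19.0622

Per component, A: μ=4.2, E[X²]=35.28; B: μ=10.1, E[X²]=103.7; C: μ=2.9, E[X²]=16.82.
E[X] = 0.333333·4.2 + 0.333333·10.1 + 0.333333·2.9 = 5.73333.
E[X²] = 0.333333·35.28 + 0.333333·103.7 + 0.333333·16.82 = 51.9333.
Var(X) = E[X²] − (E[X])² = 51.9333 − 32.8711 = 19.0622.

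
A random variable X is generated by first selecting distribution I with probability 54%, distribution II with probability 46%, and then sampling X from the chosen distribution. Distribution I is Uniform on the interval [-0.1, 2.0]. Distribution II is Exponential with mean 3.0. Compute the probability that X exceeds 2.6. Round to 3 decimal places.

0.193

Conditional on each component, P(X > 2.6): I: 0; II: 0.42035.
By total probability, P(X > 2.6) = 0.54·0 + 0.46·0.42035 = 0.193361.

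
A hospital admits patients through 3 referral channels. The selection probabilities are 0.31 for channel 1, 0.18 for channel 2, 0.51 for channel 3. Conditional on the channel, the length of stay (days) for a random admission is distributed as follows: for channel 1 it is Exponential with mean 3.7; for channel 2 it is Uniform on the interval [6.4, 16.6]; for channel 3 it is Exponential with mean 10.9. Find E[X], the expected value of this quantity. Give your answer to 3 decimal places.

8.776

Component means — 1: 3.7; 2: 11.5; 3: 10.9.
E[X] = 0.31·3.7 + 0.18·11.5 + 0.51·10.9 = 8.776.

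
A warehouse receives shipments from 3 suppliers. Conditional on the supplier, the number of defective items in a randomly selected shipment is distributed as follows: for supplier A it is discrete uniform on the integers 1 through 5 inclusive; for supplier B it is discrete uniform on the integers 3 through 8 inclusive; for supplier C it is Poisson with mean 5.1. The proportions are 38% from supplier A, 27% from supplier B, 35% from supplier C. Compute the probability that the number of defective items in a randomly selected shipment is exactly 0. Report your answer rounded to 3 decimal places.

0.002

Conditional on each supplier, P(X = 0): A: 0; B: 0; C: 0.00609675.
By total probability, P(X = 0) = 0.38·0 + 0.27·0 + 0.35·0.00609675 = 0.00213386.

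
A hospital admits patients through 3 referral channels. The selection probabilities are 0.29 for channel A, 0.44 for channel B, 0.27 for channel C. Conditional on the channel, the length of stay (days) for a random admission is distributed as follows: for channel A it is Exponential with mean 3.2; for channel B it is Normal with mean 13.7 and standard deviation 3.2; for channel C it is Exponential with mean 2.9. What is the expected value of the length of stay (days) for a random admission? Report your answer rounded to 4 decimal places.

Component means — A: 3.2; B: 13.7; C: 2.9.
E[X] = 0.29·3.2 + 0.44·13.7 + 0.27·2.9 = 7.739.

7.7390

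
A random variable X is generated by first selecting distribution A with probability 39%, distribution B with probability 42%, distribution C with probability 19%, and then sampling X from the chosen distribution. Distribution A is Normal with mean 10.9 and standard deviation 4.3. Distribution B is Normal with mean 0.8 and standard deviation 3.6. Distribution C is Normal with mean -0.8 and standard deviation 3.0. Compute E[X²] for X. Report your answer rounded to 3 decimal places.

For each component E[X²] = Var + (mean)², giving A: 137.3; B: 13.6; C: 9.64.
Overall E[X²] = 0.39·137.3 + 0.42·13.6 + 0.19·9.64 = 61.0906.

61.091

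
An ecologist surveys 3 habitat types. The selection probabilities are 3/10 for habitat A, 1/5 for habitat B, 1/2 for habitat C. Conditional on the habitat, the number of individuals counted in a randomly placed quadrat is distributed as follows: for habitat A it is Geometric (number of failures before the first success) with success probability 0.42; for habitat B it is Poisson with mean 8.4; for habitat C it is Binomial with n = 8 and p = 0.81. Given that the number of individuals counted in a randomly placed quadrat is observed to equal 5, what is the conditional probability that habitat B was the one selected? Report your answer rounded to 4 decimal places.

0.1724

Likelihoods P(X=5 | ·): A: 0.027567; B: 0.0783685; C: 0.133929.
Posterior ∝ prior × likelihood. Numerator for B: 0.2·0.0783685 = 0.0156737.
Normalizing constant: 0.3·0.027567 + 0.2·0.0783685 + 0.5·0.133929 = 0.0909082.
P(B | observation) = 0.0156737 / 0.0909082 = 0.172412.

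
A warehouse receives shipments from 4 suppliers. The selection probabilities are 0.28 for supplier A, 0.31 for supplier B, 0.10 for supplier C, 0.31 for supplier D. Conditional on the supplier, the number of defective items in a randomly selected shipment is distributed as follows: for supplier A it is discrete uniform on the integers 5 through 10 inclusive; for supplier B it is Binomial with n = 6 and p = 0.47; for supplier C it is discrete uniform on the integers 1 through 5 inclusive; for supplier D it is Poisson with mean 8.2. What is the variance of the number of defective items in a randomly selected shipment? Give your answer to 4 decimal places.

10.1535

Per component, A: μ=7.5, E[X²]=59.1667; B: μ=2.82, E[X²]=9.447; C: μ=3, E[X²]=11; D: μ=8.2, E[X²]=75.44.
E[X] = 0.28·7.5 + 0.31·2.82 + 0.1·3 + 0.31·8.2 = 5.8162.
E[X²] = 0.28·59.1667 + 0.31·9.447 + 0.1·11 + 0.31·75.44 = 43.9816.
Var(X) = E[X²] − (E[X])² = 43.9816 − 33.8282 = 10.1535.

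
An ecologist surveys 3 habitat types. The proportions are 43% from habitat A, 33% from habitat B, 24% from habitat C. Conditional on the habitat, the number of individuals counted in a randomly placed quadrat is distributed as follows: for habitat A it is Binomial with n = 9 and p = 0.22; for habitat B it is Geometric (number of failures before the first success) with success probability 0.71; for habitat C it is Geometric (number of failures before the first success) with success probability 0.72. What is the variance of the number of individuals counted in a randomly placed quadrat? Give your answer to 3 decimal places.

Per component, A: μ=1.98, E[X²]=5.4648; B: μ=0.408451, E[X²]=0.742115; C: μ=0.388889, E[X²]=0.691358.
E[X] = 0.43·1.98 + 0.33·0.408451 + 0.24·0.388889 = 1.07952.
E[X²] = 0.43·5.4648 + 0.33·0.742115 + 0.24·0.691358 = 2.76069.
Var(X) = E[X²] − (E[X])² = 2.76069 − 1.16537 = 1.59532.

1.595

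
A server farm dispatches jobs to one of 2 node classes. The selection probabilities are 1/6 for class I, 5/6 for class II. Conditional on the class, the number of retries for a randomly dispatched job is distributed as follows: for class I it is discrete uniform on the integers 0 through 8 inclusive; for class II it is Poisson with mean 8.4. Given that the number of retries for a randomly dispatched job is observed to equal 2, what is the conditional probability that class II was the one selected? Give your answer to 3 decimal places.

0.263

Likelihoods P(X=2 | ·): I: 0.111111; II: 0.00793332.
Posterior ∝ prior × likelihood. Numerator for II: 0.833333·0.00793332 = 0.0066111.
Normalizing constant: 0.166667·0.111111 + 0.833333·0.00793332 = 0.0251296.
P(II | observation) = 0.0066111 / 0.0251296 = 0.26308.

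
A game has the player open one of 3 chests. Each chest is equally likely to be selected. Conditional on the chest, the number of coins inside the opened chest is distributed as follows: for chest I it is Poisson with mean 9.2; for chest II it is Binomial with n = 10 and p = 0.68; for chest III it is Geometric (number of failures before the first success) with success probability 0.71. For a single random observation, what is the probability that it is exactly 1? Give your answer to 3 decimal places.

Conditional on each chest, P(X = 1): I: 0.000929562; II: 0.000239254; III: 0.2059.
By total probability, P(X = 1) = 0.333333·0.000929562 + 0.333333·0.000239254 + 0.333333·0.2059 = 0.0690229.

0.069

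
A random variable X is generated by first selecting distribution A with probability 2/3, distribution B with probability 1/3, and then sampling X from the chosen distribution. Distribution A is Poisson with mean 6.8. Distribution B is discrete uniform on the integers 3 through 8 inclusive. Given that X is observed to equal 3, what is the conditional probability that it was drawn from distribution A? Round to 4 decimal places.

0.4119

Likelihoods P(X=3 | ·): A: 0.0583678; B: 0.166667.
Posterior ∝ prior × likelihood. Numerator for A: 0.666667·0.0583678 = 0.0389118.
Normalizing constant: 0.666667·0.0583678 + 0.333333·0.166667 = 0.0944674.
P(A | observation) = 0.0389118 / 0.0944674 = 0.411908.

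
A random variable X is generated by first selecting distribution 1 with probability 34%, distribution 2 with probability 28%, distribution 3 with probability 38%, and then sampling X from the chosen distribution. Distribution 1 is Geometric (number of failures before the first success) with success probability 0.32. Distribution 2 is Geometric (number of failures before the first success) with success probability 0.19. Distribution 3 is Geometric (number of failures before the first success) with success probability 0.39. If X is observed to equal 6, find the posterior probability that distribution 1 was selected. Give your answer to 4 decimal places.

0.3219

Likelihoods P(X=6 | ·): 1: 0.0316376; 2: 0.0536616; 3: 0.0200929.
Posterior ∝ prior × likelihood. Numerator for 1: 0.34·0.0316376 = 0.0107568.
Normalizing constant: 0.34·0.0316376 + 0.28·0.0536616 + 0.38·0.0200929 = 0.0334174.
P(1 | observation) = 0.0107568 / 0.0334174 = 0.321892.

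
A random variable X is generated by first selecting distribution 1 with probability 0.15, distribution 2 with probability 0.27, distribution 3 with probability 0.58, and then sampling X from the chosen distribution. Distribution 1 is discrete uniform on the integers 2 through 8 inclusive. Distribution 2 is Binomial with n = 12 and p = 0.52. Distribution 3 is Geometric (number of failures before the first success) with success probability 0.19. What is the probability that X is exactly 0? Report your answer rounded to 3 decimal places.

Conditional on each component, P(X = 0): 1: 0; 2: 0.000149587; 3: 0.19.
By total probability, P(X = 0) = 0.15·0 + 0.27·0.000149587 + 0.58·0.19 = 0.11024.

0.110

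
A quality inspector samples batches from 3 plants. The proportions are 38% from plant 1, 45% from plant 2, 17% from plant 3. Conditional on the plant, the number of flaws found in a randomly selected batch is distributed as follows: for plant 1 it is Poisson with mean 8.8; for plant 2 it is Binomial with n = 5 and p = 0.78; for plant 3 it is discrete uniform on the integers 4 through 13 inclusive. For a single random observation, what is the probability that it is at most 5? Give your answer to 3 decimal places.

Conditional on each plant, P(X ≤ 5): 1: 0.128387; 2: 1; 3: 0.2.
By total probability, P(X ≤ 5) = 0.38·0.128387 + 0.45·1 + 0.17·0.2 = 0.532787.

0.533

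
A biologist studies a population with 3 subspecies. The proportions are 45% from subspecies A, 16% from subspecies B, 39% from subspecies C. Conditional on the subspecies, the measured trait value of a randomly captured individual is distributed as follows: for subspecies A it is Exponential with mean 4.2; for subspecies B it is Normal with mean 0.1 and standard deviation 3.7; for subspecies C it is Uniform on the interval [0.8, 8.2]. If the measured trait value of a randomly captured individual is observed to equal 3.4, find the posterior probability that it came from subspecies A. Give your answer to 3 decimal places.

0.426

Likelihoods f(3.4 | ·): A: 0.105969; B: 0.0724393; C: 0.135135.
Posterior ∝ prior × likelihood. Numerator for A: 0.45·0.105969 = 0.0476861.
Normalizing constant: 0.45·0.105969 + 0.16·0.0724393 + 0.39·0.135135 = 0.111979.
P(A | observation) = 0.0476861 / 0.111979 = 0.425848.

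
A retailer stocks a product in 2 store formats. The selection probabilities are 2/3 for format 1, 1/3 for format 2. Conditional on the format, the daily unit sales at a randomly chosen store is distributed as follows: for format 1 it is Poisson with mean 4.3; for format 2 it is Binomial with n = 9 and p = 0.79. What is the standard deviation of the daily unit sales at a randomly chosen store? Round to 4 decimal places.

2.2625

Per component, 1: μ=4.3, E[X²]=22.79; 2: μ=7.11, E[X²]=52.0452.
E[X] = 0.666667·4.3 + 0.333333·7.11 = 5.23667.
E[X²] = 0.666667·22.79 + 0.333333·52.0452 = 32.5417.
Var(X) = E[X²] − (E[X])² = 32.5417 − 27.4227 = 5.11906.
SD(X) = √5.11906 = 2.26253.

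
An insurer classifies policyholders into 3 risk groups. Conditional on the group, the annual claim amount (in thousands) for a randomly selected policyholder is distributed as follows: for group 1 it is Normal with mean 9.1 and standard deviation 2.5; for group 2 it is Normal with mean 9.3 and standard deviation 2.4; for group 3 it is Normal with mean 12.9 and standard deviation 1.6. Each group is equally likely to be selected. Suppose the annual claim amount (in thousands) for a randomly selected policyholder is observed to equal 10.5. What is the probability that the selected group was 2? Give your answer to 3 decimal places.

0.403

Likelihoods f(10.5 | ·): 1: 0.136418; 2: 0.146694; 3: 0.0809485.
Posterior ∝ prior × likelihood. Numerator for 2: 0.333333·0.146694 = 0.048898.
Normalizing constant: 0.333333·0.136418 + 0.333333·0.146694 + 0.333333·0.0809485 = 0.121354.
P(2 | observation) = 0.048898 / 0.121354 = 0.402938.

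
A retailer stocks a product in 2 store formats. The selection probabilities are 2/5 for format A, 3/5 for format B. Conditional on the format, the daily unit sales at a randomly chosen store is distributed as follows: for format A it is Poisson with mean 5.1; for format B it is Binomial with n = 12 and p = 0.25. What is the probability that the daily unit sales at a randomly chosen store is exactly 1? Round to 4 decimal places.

Conditional on each format, P(X = 1): A: 0.0310934; B: 0.126705.
By total probability, P(X = 1) = 0.4·0.0310934 + 0.6·0.126705 = 0.0884606.

0.0885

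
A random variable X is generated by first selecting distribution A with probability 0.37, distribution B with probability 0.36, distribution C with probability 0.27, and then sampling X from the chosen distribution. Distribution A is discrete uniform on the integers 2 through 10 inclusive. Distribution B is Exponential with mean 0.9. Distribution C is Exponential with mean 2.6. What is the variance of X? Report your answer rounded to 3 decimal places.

9.484

Per component, A: μ=6, E[X²]=42.6667; B: μ=0.9, E[X²]=1.62; C: μ=2.6, E[X²]=13.52.
E[X] = 0.37·6 + 0.36·0.9 + 0.27·2.6 = 3.246.
E[X²] = 0.37·42.6667 + 0.36·1.62 + 0.27·13.52 = 20.0203.
Var(X) = E[X²] − (E[X])² = 20.0203 − 10.5365 = 9.48375.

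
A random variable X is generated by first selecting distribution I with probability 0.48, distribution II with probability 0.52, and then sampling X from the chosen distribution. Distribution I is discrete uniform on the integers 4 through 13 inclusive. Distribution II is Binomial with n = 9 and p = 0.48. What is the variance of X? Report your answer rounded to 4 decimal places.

9.4892

Per component, I: μ=8.5, E[X²]=80.5; II: μ=4.32, E[X²]=20.9088.
E[X] = 0.48·8.5 + 0.52·4.32 = 6.3264.
E[X²] = 0.48·80.5 + 0.52·20.9088 = 49.5126.
Var(X) = E[X²] − (E[X])² = 49.5126 − 40.0233 = 9.48924.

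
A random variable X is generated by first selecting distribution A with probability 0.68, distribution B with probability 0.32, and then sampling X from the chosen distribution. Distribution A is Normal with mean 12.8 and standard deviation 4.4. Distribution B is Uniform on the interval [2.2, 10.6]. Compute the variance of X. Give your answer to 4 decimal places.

23.9593

Per component, A: μ=12.8, E[X²]=183.2; B: μ=6.4, E[X²]=46.84.
E[X] = 0.68·12.8 + 0.32·6.4 = 10.752.
E[X²] = 0.68·183.2 + 0.32·46.84 = 139.565.
Var(X) = E[X²] − (E[X])² = 139.565 − 115.606 = 23.9593.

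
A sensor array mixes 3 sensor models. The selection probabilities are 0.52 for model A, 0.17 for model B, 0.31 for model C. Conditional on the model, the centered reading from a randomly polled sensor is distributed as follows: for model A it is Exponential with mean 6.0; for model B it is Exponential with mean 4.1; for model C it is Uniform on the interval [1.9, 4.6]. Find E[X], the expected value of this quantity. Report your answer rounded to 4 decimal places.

Component means — A: 6; B: 4.1; C: 3.25.
E[X] = 0.52·6 + 0.17·4.1 + 0.31·3.25 = 4.8245.

4.8245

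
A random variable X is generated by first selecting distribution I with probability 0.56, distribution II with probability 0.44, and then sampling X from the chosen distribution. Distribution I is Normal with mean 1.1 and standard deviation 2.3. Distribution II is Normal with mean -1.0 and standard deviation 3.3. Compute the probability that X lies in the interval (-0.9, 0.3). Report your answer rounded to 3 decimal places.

Conditional on each component, P(-0.9 < X < 0.3): I: 0.171716; II: 0.1411.
By total probability, P(-0.9 < X < 0.3) = 0.56·0.171716 + 0.44·0.1411 = 0.158245.

0.158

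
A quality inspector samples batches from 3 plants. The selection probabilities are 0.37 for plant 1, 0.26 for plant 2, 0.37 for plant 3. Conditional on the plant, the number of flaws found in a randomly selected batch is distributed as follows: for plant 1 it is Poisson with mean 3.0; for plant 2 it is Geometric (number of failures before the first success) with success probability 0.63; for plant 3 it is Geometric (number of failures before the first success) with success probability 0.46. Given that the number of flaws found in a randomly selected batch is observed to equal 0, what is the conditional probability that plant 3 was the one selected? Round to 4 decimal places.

0.4829

Likelihoods P(X=0 | ·): 1: 0.0497871; 2: 0.63; 3: 0.46.
Posterior ∝ prior × likelihood. Numerator for 3: 0.37·0.46 = 0.1702.
Normalizing constant: 0.37·0.0497871 + 0.26·0.63 + 0.37·0.46 = 0.352421.
P(3 | observation) = 0.1702 / 0.352421 = 0.482945.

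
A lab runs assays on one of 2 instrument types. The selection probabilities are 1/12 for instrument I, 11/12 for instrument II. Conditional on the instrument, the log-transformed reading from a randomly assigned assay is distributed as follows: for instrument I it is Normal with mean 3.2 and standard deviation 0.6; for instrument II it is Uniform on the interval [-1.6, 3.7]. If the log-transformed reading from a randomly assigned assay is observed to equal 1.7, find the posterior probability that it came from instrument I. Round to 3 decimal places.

Likelihoods f(1.7 | ·): I: 0.0292138; II: 0.188679.
Posterior ∝ prior × likelihood. Numerator for I: 0.0833333·0.0292138 = 0.00243449.
Normalizing constant: 0.0833333·0.0292138 + 0.916667·0.188679 = 0.17539.
P(I | observation) = 0.00243449 / 0.17539 = 0.0138804.

0.014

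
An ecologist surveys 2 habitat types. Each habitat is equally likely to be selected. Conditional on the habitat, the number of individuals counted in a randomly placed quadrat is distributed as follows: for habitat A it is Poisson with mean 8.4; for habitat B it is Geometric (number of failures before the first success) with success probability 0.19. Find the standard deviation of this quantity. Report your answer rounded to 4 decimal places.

4.4382

Per component, A: μ=8.4, E[X²]=78.96; B: μ=4.26316, E[X²]=40.6122.
E[X] = 0.5·8.4 + 0.5·4.26316 = 6.33158.
E[X²] = 0.5·78.96 + 0.5·40.6122 = 59.7861.
Var(X) = E[X²] − (E[X])² = 59.7861 − 40.0889 = 19.6972.
SD(X) = √19.6972 = 4.43815.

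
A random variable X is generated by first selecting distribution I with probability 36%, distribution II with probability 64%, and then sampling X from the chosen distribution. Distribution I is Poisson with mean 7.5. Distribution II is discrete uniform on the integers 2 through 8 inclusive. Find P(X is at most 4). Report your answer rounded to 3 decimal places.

0.322

Conditional on each component, P(X ≤ 4): I: 0.132062; II: 0.428571.
By total probability, P(X ≤ 4) = 0.36·0.132062 + 0.64·0.428571 = 0.321828.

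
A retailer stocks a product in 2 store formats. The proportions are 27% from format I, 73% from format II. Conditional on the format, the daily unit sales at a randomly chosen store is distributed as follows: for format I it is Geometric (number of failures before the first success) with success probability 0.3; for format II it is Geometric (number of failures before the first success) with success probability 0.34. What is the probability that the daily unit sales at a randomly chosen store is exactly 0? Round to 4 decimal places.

0.3292

Conditional on each format, P(X = 0): I: 0.3; II: 0.34.
By total probability, P(X = 0) = 0.27·0.3 + 0.73·0.34 = 0.3292.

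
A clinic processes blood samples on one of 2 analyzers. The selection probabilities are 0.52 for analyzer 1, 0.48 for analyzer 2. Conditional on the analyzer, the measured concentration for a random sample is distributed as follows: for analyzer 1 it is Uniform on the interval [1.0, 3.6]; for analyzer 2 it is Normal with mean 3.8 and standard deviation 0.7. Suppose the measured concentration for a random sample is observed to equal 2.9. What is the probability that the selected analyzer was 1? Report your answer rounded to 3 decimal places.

0.626

Likelihoods f(2.9 | ·): 1: 0.384615; 2: 0.249376.
Posterior ∝ prior × likelihood. Numerator for 1: 0.52·0.384615 = 0.2.
Normalizing constant: 0.52·0.384615 + 0.48·0.249376 = 0.3197.
P(1 | observation) = 0.2 / 0.3197 = 0.625586.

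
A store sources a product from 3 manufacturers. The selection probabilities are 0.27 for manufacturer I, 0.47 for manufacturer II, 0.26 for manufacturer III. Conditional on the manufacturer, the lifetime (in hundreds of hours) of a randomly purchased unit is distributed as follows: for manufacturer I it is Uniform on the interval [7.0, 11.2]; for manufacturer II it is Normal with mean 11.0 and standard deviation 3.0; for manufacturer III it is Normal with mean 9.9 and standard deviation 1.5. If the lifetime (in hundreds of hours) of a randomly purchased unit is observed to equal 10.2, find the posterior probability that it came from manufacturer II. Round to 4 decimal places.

0.3135

Likelihoods f(10.2 | ·): I: 0.238095; II: 0.128336; III: 0.260695.
Posterior ∝ prior × likelihood. Numerator for II: 0.47·0.128336 = 0.0603177.
Normalizing constant: 0.27·0.238095 + 0.47·0.128336 + 0.26·0.260695 = 0.192384.
P(II | observation) = 0.0603177 / 0.192384 = 0.313528.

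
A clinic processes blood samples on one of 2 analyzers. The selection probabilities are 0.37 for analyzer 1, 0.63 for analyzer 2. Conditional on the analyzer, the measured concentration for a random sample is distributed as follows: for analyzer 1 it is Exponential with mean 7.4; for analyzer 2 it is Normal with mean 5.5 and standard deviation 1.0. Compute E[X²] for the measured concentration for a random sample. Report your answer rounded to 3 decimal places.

60.210

For each component E[X²] = Var + (mean)², giving 1: 109.52; 2: 31.25.
Overall E[X²] = 0.37·109.52 + 0.63·31.25 = 60.2099.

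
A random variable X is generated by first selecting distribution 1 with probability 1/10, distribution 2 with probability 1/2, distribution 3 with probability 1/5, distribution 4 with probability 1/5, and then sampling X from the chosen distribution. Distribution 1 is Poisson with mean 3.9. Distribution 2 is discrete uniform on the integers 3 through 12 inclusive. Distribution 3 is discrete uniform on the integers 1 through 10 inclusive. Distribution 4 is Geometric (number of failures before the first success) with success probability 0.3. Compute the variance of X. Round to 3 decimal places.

11.939

Per component, 1: μ=3.9, E[X²]=19.11; 2: μ=7.5, E[X²]=64.5; 3: μ=5.5, E[X²]=38.5; 4: μ=2.33333, E[X²]=13.2222.
E[X] = 0.1·3.9 + 0.5·7.5 + 0.2·5.5 + 0.2·2.33333 = 5.70667.
E[X²] = 0.1·19.11 + 0.5·64.5 + 0.2·38.5 + 0.2·13.2222 = 44.5054.
Var(X) = E[X²] − (E[X])² = 44.5054 − 32.566 = 11.9394.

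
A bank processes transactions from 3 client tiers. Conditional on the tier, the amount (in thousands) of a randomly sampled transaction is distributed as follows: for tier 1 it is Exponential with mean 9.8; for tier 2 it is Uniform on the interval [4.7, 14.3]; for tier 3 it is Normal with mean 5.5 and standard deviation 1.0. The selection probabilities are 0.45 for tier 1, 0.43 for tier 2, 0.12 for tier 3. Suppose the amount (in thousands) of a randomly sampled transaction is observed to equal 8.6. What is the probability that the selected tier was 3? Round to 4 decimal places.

Likelihoods f(8.6 | ·): 1: 0.0424286; 2: 0.104167; 3: 0.00326682.
Posterior ∝ prior × likelihood. Numerator for 3: 0.12·0.00326682 = 0.000392018.
Normalizing constant: 0.45·0.0424286 + 0.43·0.104167 + 0.12·0.00326682 = 0.0642765.
P(3 | observation) = 0.000392018 / 0.0642765 = 0.00609893.

0.0061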